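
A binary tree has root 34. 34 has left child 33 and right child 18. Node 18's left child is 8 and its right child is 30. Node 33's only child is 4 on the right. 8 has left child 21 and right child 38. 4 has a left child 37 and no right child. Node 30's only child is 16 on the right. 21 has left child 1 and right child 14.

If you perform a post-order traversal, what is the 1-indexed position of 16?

9

Post-order visits the left subtree, then the right subtree, then the node.
At 34: go left to 33.
  At 33: no left child.
  At 33: go right to 4.
    At 4: go left to 37.
      37 is a leaf — visit 37.
    At 4: no right child.
    Visit 4.
  Visit 33.
At 34: go right to 18.
  At 18: go left to 8.
    At 8: go left to 21.
      At 21: go left to 1.
        1 is a leaf — visit 1.
      At 21: go right to 14.
        14 is a leaf — visit 14.
      Visit 21.
    At 8: go right to 38.
      38 is a leaf — visit 38.
    Visit 8.
  At 18: go right to 30.
    At 30: no left child.
    At 30: go right to 16.
      16 is a leaf — visit 16.
    Visit 30.
  Visit 18.
Visit 34.
Full post-order sequence: 37, 4, 33, 1, 14, 21, 38, 8, 16, 30, 18, 34.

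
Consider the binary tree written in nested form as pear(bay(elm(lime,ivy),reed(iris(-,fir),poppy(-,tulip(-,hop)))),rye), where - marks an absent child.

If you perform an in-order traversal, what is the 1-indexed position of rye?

In-order visits the left subtree, then the node, then the right subtree.
At pear: go left to bay.
  At bay: go left to elm.
    At elm: go left to lime.
      lime is a leaf — visit lime.
    Visit elm.
    At elm: go right to ivy.
      ivy is a leaf — visit ivy.
  Visit bay.
  At bay: go right to reed.
    At reed: go left to iris.
      At iris: no left child.
      Visit iris.
      At iris: go right to fir.
        fir is a leaf — visit fir.
    Visit reed.
    At reed: go right to poppy.
      At poppy: no left child.
      Visit poppy.
      At poppy: go right to tulip.
        At tulip: no left child.
        Visit tulip.
        At tulip: go right to hop.
          hop is a leaf — visit hop.
Visit pear.
At pear: go right to rye.
  rye is a leaf — visit rye.
Full in-order sequence: lime, elm, ivy, bay, iris, fir, reed, poppy, tulip, hop, pear, rye.

12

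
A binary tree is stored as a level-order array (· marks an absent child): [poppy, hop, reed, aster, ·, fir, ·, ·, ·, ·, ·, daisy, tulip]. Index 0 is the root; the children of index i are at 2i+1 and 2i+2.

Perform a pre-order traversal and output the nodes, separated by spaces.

poppy hop aster reed fir daisy tulip

Pre-order visits the node, then its left subtree, then its right subtree.
Visit poppy.
At poppy: go left to hop.
  Visit hop.
  At hop: go left to aster.
    aster is a leaf — visit aster.
  At hop: no right child.
At poppy: go right to reed.
  Visit reed.
  At reed: go left to fir.
    Visit fir.
    At fir: go left to daisy.
      daisy is a leaf — visit daisy.
    At fir: go right to tulip.
      tulip is a leaf — visit tulip.
  At reed: no right child.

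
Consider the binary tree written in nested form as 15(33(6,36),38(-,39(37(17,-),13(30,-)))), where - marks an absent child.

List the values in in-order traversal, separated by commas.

In-order visits the left subtree, then the node, then the right subtree.
At 15: go left to 33.
  At 33: go left to 6.
    6 is a leaf — visit 6.
  Visit 33.
  At 33: go right to 36.
    36 is a leaf — visit 36.
Visit 15.
At 15: go right to 38.
  At 38: no left child.
  Visit 38.
  At 38: go right to 39.
    At 39: go left to 37.
      At 37: go left to 17.
        17 is a leaf — visit 17.
      Visit 37.
      At 37: no right child.
    Visit 39.
    At 39: go right to 13.
      At 13: go left to 30.
        30 is a leaf — visit 30.
      Visit 13.
      At 13: no right child.

6, 33, 36, 15, 38, 17, 37, 39, 30, 13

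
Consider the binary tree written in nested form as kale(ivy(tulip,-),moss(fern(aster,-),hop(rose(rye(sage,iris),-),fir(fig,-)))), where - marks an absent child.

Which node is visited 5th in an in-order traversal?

fern

In-order visits the left subtree, then the node, then the right subtree.
At kale: go left to ivy.
  At ivy: go left to tulip.
    tulip is a leaf — visit tulip.
  Visit ivy.
  At ivy: no right child.
Visit kale.
At kale: go right to moss.
  At moss: go left to fern.
    At fern: go left to aster.
      aster is a leaf — visit aster.
    Visit fern.
    At fern: no right child.
  Visit moss.
  At moss: go right to hop.
    At hop: go left to rose.
      At rose: go left to rye.
        At rye: go left to sage.
          sage is a leaf — visit sage.
        Visit rye.
        At rye: go right to iris.
          iris is a leaf — visit iris.
      Visit rose.
      At rose: no right child.
    Visit hop.
    At hop: go right to fir.
      At fir: go left to fig.
        fig is a leaf — visit fig.
      Visit fir.
      At fir: no right child.
Full in-order sequence: tulip, ivy, kale, aster, fern, moss, sage, rye, iris, rose, hop, fig, fir.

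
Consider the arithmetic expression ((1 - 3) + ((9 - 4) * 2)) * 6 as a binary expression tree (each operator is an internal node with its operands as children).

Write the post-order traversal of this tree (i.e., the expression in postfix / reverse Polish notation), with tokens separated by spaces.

Post-order on an expression tree gives postfix notation: for each operator, emit left operand, right operand, then the operator.

1 3 - 9 4 - 2 * + 6 *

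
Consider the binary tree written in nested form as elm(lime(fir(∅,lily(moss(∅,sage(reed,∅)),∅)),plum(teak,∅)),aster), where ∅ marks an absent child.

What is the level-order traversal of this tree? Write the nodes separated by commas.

Level-order visits nodes level by level from the root, left to right within each level.
Level 0: elm
Level 1: lime, aster
Level 2: fir, plum
Level 3: lily, teak
Level 4: moss
Level 5: sage
Level 6: reed

elm, lime, aster, fir, plum, lily, teak, moss, sage, reed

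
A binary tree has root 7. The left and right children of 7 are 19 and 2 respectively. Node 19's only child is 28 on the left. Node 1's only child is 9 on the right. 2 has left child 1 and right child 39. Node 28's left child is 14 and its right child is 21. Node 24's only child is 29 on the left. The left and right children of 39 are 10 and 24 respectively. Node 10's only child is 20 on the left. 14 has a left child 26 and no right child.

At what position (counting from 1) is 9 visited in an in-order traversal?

8

In-order visits the left subtree, then the node, then the right subtree.
At 7: go left to 19.
  At 19: go left to 28.
    At 28: go left to 14.
      At 14: go left to 26.
        26 is a leaf — visit 26.
      Visit 14.
      At 14: no right child.
    Visit 28.
    At 28: go right to 21.
      21 is a leaf — visit 21.
  Visit 19.
  At 19: no right child.
Visit 7.
At 7: go right to 2.
  At 2: go left to 1.
    At 1: no left child.
    Visit 1.
    At 1: go right to 9.
      9 is a leaf — visit 9.
  Visit 2.
  At 2: go right to 39.
    At 39: go left to 10.
      At 10: go left to 20.
        20 is a leaf — visit 20.
      Visit 10.
      At 10: no right child.
    Visit 39.
    At 39: go right to 24.
      At 24: go left to 29.
        29 is a leaf — visit 29.
      Visit 24.
      At 24: no right child.
Full in-order sequence: 26, 14, 28, 21, 19, 7, 1, 9, 2, 20, 10, 39, 29, 24.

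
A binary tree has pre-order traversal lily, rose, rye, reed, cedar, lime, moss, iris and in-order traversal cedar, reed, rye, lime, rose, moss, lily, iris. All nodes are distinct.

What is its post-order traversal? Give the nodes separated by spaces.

cedar reed lime rye moss rose iris lily

The first element of pre-order is the root; it splits in-order into left and right subtrees.
Root lily: left subtree has 6 nodes {cedar, reed, rye, lime, rose, moss}, right has 1 {iris}.
  Root rose: left subtree has 4 nodes {cedar, reed, rye, lime}, right has 1 {moss}.
    Root rye: left subtree has 2 nodes {cedar, reed}, right has 1 {lime}.
      Root reed: left subtree has 1 node {cedar}, right has 0 { }.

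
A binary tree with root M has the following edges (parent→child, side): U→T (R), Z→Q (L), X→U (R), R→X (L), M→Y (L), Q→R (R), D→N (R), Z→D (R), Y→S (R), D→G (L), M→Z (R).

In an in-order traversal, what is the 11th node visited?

In-order visits the left subtree, then the node, then the right subtree.
At M: go left to Y.
  At Y: no left child.
  Visit Y.
  At Y: go right to S.
    S is a leaf — visit S.
Visit M.
At M: go right to Z.
  At Z: go left to Q.
    At Q: no left child.
    Visit Q.
    At Q: go right to R.
      At R: go left to X.
        At X: no left child.
        Visit X.
        At X: go right to U.
          At U: no left child.
          Visit U.
          At U: go right to T.
            T is a leaf — visit T.
      Visit R.
      At R: no right child.
  Visit Z.
  At Z: go right to D.
    At D: go left to G.
      G is a leaf — visit G.
    Visit D.
    At D: go right to N.
      N is a leaf — visit N.
Full in-order sequence: Y, S, M, Q, X, U, T, R, Z, G, D, N.

D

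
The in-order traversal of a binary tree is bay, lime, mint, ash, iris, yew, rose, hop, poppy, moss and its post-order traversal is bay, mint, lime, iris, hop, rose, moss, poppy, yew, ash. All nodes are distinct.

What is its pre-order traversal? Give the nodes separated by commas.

The last element of post-order is the root; it splits in-order into left and right subtrees.
Root ash: left subtree has 3 nodes {bay, lime, mint}, right has 6 {iris, yew, rose, hop, poppy, moss}.
  Root lime: left subtree has 1 node {bay}, right has 1 {mint}.
  Root yew: left subtree has 1 node {iris}, right has 4 {rose, hop, poppy, moss}.
    Root poppy: left subtree has 2 nodes {rose, hop}, right has 1 {moss}.
      Root rose: left subtree has 0 nodes { }, right has 1 {hop}.

ash, lime, bay, mint, yew, iris, poppy, rose, hop, moss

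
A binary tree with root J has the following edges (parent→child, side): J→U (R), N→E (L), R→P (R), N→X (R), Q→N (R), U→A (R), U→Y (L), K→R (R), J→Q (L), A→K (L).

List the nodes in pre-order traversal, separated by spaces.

J Q N E X U Y A K R P

Pre-order visits the node, then its left subtree, then its right subtree.
Visit J.
At J: go left to Q.
  Visit Q.
  At Q: no left child.
  At Q: go right to N.
    Visit N.
    At N: go left to E.
      E is a leaf — visit E.
    At N: go right to X.
      X is a leaf — visit X.
At J: go right to U.
  Visit U.
  At U: go left to Y.
    Y is a leaf — visit Y.
  At U: go right to A.
    Visit A.
    At A: go left to K.
      Visit K.
      At K: no left child.
      At K: go right to R.
        Visit R.
        At R: no left child.
        At R: go right to P.
          P is a leaf — visit P.
    At A: no right child.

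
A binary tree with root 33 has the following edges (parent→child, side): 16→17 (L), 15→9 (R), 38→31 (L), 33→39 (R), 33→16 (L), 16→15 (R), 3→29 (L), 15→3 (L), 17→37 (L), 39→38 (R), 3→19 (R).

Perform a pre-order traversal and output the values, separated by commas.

Pre-order visits the node, then its left subtree, then its right subtree.
Visit 33.
At 33: go left to 16.
  Visit 16.
  At 16: go left to 17.
    Visit 17.
    At 17: go left to 37.
      37 is a leaf — visit 37.
    At 17: no right child.
  At 16: go right to 15.
    Visit 15.
    At 15: go left to 3.
      Visit 3.
      At 3: go left to 29.
        29 is a leaf — visit 29.
      At 3: go right to 19.
        19 is a leaf — visit 19.
    At 15: go right to 9.
      9 is a leaf — visit 9.
At 33: go right to 39.
  Visit 39.
  At 39: no left child.
  At 39: go right to 38.
    Visit 38.
    At 38: go left to 31.
      31 is a leaf — visit 31.
    At 38: no right child.

33, 16, 17, 37, 15, 3, 29, 19, 9, 39, 38, 31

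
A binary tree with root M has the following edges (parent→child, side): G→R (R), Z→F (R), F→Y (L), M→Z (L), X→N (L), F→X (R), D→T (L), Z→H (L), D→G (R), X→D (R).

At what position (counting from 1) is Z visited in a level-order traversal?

Level-order visits nodes level by level from the root, left to right within each level.
Level 0: M
Level 1: Z
Level 2: H, F
Level 3: Y, X
Level 4: N, D
Level 5: T, G
Level 6: R
Full level-order sequence: M, Z, H, F, Y, X, N, D, T, G, R.

2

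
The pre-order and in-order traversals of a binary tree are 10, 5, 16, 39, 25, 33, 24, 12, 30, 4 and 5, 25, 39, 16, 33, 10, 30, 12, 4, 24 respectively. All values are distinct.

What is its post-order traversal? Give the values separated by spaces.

25 39 33 16 5 30 4 12 24 10

The first element of pre-order is the root; it splits in-order into left and right subtrees.
Root 10: left subtree has 5 nodes {5, 25, 39, 16, 33}, right has 4 {30, 12, 4, 24}.
  Root 5: left subtree has 0 nodes { }, right has 4 {25, 39, 16, 33}.
    Root 16: left subtree has 2 nodes {25, 39}, right has 1 {33}.
      Root 39: left subtree has 1 node {25}, right has 0 { }.
  Root 24: left subtree has 3 nodes {30, 12, 4}, right has 0 { }.
    Root 12: left subtree has 1 node {30}, right has 1 {4}.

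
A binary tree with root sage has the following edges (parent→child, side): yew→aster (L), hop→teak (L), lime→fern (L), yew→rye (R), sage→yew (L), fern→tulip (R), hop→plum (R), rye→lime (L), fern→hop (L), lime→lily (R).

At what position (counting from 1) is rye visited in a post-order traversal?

Post-order visits the left subtree, then the right subtree, then the node.
At sage: go left to yew.
  At yew: go left to aster.
    aster is a leaf — visit aster.
  At yew: go right to rye.
    At rye: go left to lime.
      At lime: go left to fern.
        At fern: go left to hop.
          At hop: go left to teak.
            teak is a leaf — visit teak.
          At hop: go right to plum.
            plum is a leaf — visit plum.
          Visit hop.
        At fern: go right to tulip.
          tulip is a leaf — visit tulip.
        Visit fern.
      At lime: go right to lily.
        lily is a leaf — visit lily.
      Visit lime.
    At rye: no right child.
    Visit rye.
  Visit yew.
At sage: no right child.
Visit sage.
Full post-order sequence: aster, teak, plum, hop, tulip, fern, lily, lime, rye, yew, sage.

9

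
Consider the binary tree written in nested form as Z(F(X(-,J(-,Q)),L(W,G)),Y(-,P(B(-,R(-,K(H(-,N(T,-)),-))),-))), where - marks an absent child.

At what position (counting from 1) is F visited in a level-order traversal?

Level-order visits nodes level by level from the root, left to right within each level.
Level 0: Z
Level 1: F, Y
Level 2: X, L, P
Level 3: J, W, G, B
Level 4: Q, R
Level 5: K
Level 6: H
Level 7: N
Level 8: T
Full level-order sequence: Z, F, Y, X, L, P, J, W, G, B, Q, R, K, H, N, T.

2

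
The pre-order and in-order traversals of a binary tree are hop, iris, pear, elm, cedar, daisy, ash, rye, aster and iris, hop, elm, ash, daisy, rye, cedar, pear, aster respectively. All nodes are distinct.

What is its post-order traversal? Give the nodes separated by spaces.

The first element of pre-order is the root; it splits in-order into left and right subtrees.
Root hop: left subtree has 1 node {iris}, right has 7 {elm, ash, daisy, rye, cedar, pear, aster}.
  Root pear: left subtree has 5 nodes {elm, ash, daisy, rye, cedar}, right has 1 {aster}.
    Root elm: left subtree has 0 nodes { }, right has 4 {ash, daisy, rye, cedar}.
      Root cedar: left subtree has 3 nodes {ash, daisy, rye}, right has 0 { }.
        Root daisy: left subtree has 1 node {ash}, right has 1 {rye}.

iris ash rye daisy cedar elm aster pear hop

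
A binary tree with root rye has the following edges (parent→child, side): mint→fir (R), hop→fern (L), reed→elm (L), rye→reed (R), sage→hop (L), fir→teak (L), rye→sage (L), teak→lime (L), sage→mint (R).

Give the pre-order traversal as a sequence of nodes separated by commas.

Pre-order visits the node, then its left subtree, then its right subtree.
Visit rye.
At rye: go left to sage.
  Visit sage.
  At sage: go left to hop.
    Visit hop.
    At hop: go left to fern.
      fern is a leaf — visit fern.
    At hop: no right child.
  At sage: go right to mint.
    Visit mint.
    At mint: no left child.
    At mint: go right to fir.
      Visit fir.
      At fir: go left to teak.
        Visit teak.
        At teak: go left to lime.
          lime is a leaf — visit lime.
        At teak: no right child.
      At fir: no right child.
At rye: go right to reed.
  Visit reed.
  At reed: go left to elm.
    elm is a leaf — visit elm.
  At reed: no right child.

rye, sage, hop, fern, mint, fir, teak, lime, reed, elm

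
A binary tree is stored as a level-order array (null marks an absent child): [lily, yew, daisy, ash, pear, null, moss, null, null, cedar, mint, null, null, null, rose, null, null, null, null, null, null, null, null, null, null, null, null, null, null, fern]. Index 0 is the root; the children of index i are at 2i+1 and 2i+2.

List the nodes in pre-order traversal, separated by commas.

Pre-order visits the node, then its left subtree, then its right subtree.
Visit lily.
At lily: go left to yew.
  Visit yew.
  At yew: go left to ash.
    ash is a leaf — visit ash.
  At yew: go right to pear.
    Visit pear.
    At pear: go left to cedar.
      cedar is a leaf — visit cedar.
    At pear: go right to mint.
      mint is a leaf — visit mint.
At lily: go right to daisy.
  Visit daisy.
  At daisy: no left child.
  At daisy: go right to moss.
    Visit moss.
    At moss: no left child.
    At moss: go right to rose.
      Visit rose.
      At rose: go left to fern.
        fern is a leaf — visit fern.
      At rose: no right child.

lily, yew, ash, pear, cedar, mint, daisy, moss, rose, fern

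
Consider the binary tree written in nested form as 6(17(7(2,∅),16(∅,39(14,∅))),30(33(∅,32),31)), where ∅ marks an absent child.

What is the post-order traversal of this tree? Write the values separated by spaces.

Post-order visits the left subtree, then the right subtree, then the node.
At 6: go left to 17.
  At 17: go left to 7.
    At 7: go left to 2.
      2 is a leaf — visit 2.
    At 7: no right child.
    Visit 7.
  At 17: go right to 16.
    At 16: no left child.
    At 16: go right to 39.
      At 39: go left to 14.
        14 is a leaf — visit 14.
      At 39: no right child.
      Visit 39.
    Visit 16.
  Visit 17.
At 6: go right to 30.
  At 30: go left to 33.
    At 33: no left child.
    At 33: go right to 32.
      32 is a leaf — visit 32.
    Visit 33.
  At 30: go right to 31.
    31 is a leaf — visit 31.
  Visit 30.
Visit 6.

2 7 14 39 16 17 32 33 31 30 6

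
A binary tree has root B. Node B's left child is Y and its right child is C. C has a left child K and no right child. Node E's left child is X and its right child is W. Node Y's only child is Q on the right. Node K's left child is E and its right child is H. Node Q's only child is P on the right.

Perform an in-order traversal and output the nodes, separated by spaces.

In-order visits the left subtree, then the node, then the right subtree.
At B: go left to Y.
  At Y: no left child.
  Visit Y.
  At Y: go right to Q.
    At Q: no left child.
    Visit Q.
    At Q: go right to P.
      P is a leaf — visit P.
Visit B.
At B: go right to C.
  At C: go left to K.
    At K: go left to E.
      At E: go left to X.
        X is a leaf — visit X.
      Visit E.
      At E: go right to W.
        W is a leaf — visit W.
    Visit K.
    At K: go right to H.
      H is a leaf — visit H.
  Visit C.
  At C: no right child.

Y Q P B X E W K H C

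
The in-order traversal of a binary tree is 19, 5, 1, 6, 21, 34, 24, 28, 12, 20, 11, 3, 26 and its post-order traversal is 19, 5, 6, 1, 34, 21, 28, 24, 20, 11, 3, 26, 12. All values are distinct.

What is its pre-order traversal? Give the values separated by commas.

12, 24, 21, 1, 5, 19, 6, 34, 28, 26, 3, 11, 20

The last element of post-order is the root; it splits in-order into left and right subtrees.
Root 12: left subtree has 8 nodes {19, 5, 1, 6, 21, 34, 24, 28}, right has 4 {20, 11, 3, 26}.
  Root 24: left subtree has 6 nodes {19, 5, 1, 6, 21, 34}, right has 1 {28}.
    Root 21: left subtree has 4 nodes {19, 5, 1, 6}, right has 1 {34}.
      Root 1: left subtree has 2 nodes {19, 5}, right has 1 {6}.
        Root 5: left subtree has 1 node {19}, right has 0 { }.
  Root 26: left subtree has 3 nodes {20, 11, 3}, right has 0 { }.
    Root 3: left subtree has 2 nodes {20, 11}, right has 0 { }.
      Root 11: left subtree has 1 node {20}, right has 0 { }.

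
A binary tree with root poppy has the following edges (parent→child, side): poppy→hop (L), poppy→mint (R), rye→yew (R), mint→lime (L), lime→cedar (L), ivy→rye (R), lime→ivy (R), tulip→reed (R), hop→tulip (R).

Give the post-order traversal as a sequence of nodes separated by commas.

reed, tulip, hop, cedar, yew, rye, ivy, lime, mint, poppy

Post-order visits the left subtree, then the right subtree, then the node.
At poppy: go left to hop.
  At hop: no left child.
  At hop: go right to tulip.
    At tulip: no left child.
    At tulip: go right to reed.
      reed is a leaf — visit reed.
    Visit tulip.
  Visit hop.
At poppy: go right to mint.
  At mint: go left to lime.
    At lime: go left to cedar.
      cedar is a leaf — visit cedar.
    At lime: go right to ivy.
      At ivy: no left child.
      At ivy: go right to rye.
        At rye: no left child.
        At rye: go right to yew.
          yew is a leaf — visit yew.
        Visit rye.
      Visit ivy.
    Visit lime.
  At mint: no right child.
  Visit mint.
Visit poppy.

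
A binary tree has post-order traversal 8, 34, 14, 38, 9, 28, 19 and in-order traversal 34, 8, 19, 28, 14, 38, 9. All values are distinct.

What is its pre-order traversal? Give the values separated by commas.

19, 34, 8, 28, 9, 38, 14

The last element of post-order is the root; it splits in-order into left and right subtrees.
Root 19: left subtree has 2 nodes {34, 8}, right has 4 {28, 14, 38, 9}.
  Root 34: left subtree has 0 nodes { }, right has 1 {8}.
  Root 28: left subtree has 0 nodes { }, right has 3 {14, 38, 9}.
    Root 9: left subtree has 2 nodes {14, 38}, right has 0 { }.
      Root 38: left subtree has 1 node {14}, right has 0 { }.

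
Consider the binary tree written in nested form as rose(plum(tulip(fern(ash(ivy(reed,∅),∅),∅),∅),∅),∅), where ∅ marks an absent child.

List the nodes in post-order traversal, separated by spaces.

reed ivy ash fern tulip plum rose

Post-order visits the left subtree, then the right subtree, then the node.
At rose: go left to plum.
  At plum: go left to tulip.
    At tulip: go left to fern.
      At fern: go left to ash.
        At ash: go left to ivy.
          At ivy: go left to reed.
            reed is a leaf — visit reed.
          At ivy: no right child.
          Visit ivy.
        At ash: no right child.
        Visit ash.
      At fern: no right child.
      Visit fern.
    At tulip: no right child.
    Visit tulip.
  At plum: no right child.
  Visit plum.
At rose: no right child.
Visit rose.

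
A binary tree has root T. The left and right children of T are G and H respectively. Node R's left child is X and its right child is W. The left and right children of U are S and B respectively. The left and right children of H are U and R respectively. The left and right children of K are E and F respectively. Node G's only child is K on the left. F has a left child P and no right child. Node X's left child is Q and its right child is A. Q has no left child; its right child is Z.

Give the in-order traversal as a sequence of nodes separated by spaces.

In-order visits the left subtree, then the node, then the right subtree.
At T: go left to G.
  At G: go left to K.
    At K: go left to E.
      E is a leaf — visit E.
    Visit K.
    At K: go right to F.
      At F: go left to P.
        P is a leaf — visit P.
      Visit F.
      At F: no right child.
  Visit G.
  At G: no right child.
Visit T.
At T: go right to H.
  At H: go left to U.
    At U: go left to S.
      S is a leaf — visit S.
    Visit U.
    At U: go right to B.
      B is a leaf — visit B.
  Visit H.
  At H: go right to R.
    At R: go left to X.
      At X: go left to Q.
        At Q: no left child.
        Visit Q.
        At Q: go right to Z.
          Z is a leaf — visit Z.
      Visit X.
      At X: go right to A.
        A is a leaf — visit A.
    Visit R.
    At R: go right to W.
      W is a leaf — visit W.

E K P F G T S U B H Q Z X A R W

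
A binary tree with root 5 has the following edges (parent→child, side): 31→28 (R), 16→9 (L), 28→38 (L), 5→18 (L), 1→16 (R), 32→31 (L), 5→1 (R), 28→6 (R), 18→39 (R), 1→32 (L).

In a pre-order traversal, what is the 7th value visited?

Pre-order visits the node, then its left subtree, then its right subtree.
Visit 5.
At 5: go left to 18.
  Visit 18.
  At 18: no left child.
  At 18: go right to 39.
    39 is a leaf — visit 39.
At 5: go right to 1.
  Visit 1.
  At 1: go left to 32.
    Visit 32.
    At 32: go left to 31.
      Visit 31.
      At 31: no left child.
      At 31: go right to 28.
        Visit 28.
        At 28: go left to 38.
          38 is a leaf — visit 38.
        At 28: go right to 6.
          6 is a leaf — visit 6.
    At 32: no right child.
  At 1: go right to 16.
    Visit 16.
    At 16: go left to 9.
      9 is a leaf — visit 9.
    At 16: no right child.
Full pre-order sequence: 5, 18, 39, 1, 32, 31, 28, 38, 6, 16, 9.

28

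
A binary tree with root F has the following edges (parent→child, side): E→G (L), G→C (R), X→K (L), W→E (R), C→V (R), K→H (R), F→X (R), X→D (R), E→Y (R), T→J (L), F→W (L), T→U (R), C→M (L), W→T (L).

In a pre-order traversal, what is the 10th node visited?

Pre-order visits the node, then its left subtree, then its right subtree.
Visit F.
At F: go left to W.
  Visit W.
  At W: go left to T.
    Visit T.
    At T: go left to J.
      J is a leaf — visit J.
    At T: go right to U.
      U is a leaf — visit U.
  At W: go right to E.
    Visit E.
    At E: go left to G.
      Visit G.
      At G: no left child.
      At G: go right to C.
        Visit C.
        At C: go left to M.
          M is a leaf — visit M.
        At C: go right to V.
          V is a leaf — visit V.
    At E: go right to Y.
      Y is a leaf — visit Y.
At F: go right to X.
  Visit X.
  At X: go left to K.
    Visit K.
    At K: no left child.
    At K: go right to H.
      H is a leaf — visit H.
  At X: go right to D.
    D is a leaf — visit D.
Full pre-order sequence: F, W, T, J, U, E, G, C, M, V, Y, X, K, H, D.

V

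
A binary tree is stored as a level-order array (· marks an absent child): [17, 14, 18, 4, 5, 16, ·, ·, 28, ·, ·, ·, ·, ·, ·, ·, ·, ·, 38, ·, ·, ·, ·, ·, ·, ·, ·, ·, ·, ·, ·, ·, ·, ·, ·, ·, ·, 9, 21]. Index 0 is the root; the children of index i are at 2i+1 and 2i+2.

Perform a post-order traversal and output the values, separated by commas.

Post-order visits the left subtree, then the right subtree, then the node.
At 17: go left to 14.
  At 14: go left to 4.
    At 4: no left child.
    At 4: go right to 28.
      At 28: no left child.
      At 28: go right to 38.
        At 38: go left to 9.
          9 is a leaf — visit 9.
        At 38: go right to 21.
          21 is a leaf — visit 21.
        Visit 38.
      Visit 28.
    Visit 4.
  At 14: go right to 5.
    5 is a leaf — visit 5.
  Visit 14.
At 17: go right to 18.
  At 18: go left to 16.
    16 is a leaf — visit 16.
  At 18: no right child.
  Visit 18.
Visit 17.

9, 21, 38, 28, 4, 5, 14, 16, 18, 17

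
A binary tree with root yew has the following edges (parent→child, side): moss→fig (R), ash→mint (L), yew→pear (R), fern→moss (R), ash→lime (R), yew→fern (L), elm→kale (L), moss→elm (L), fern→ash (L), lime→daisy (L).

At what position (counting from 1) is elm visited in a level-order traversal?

Level-order visits nodes level by level from the root, left to right within each level.
Level 0: yew
Level 1: fern, pear
Level 2: ash, moss
Level 3: mint, lime, elm, fig
Level 4: daisy, kale
Full level-order sequence: yew, fern, pear, ash, moss, mint, lime, elm, fig, daisy, kale.

8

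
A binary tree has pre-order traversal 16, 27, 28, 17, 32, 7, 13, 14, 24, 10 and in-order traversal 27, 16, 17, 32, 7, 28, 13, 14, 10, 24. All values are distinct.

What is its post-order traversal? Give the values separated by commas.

The first element of pre-order is the root; it splits in-order into left and right subtrees.
Root 16: left subtree has 1 node {27}, right has 8 {17, 32, 7, 28, 13, 14, 10, 24}.
  Root 28: left subtree has 3 nodes {17, 32, 7}, right has 4 {13, 14, 10, 24}.
    Root 17: left subtree has 0 nodes { }, right has 2 {32, 7}.
      Root 32: left subtree has 0 nodes { }, right has 1 {7}.
    Root 13: left subtree has 0 nodes { }, right has 3 {14, 10, 24}.
      Root 14: left subtree has 0 nodes { }, right has 2 {10, 24}.
        Root 24: left subtree has 1 node {10}, right has 0 { }.

27, 7, 32, 17, 10, 24, 14, 13, 28, 16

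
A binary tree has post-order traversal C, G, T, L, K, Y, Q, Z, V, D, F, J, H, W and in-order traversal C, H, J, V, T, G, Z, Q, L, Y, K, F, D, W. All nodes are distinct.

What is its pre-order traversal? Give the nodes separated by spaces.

The last element of post-order is the root; it splits in-order into left and right subtrees.
Root W: left subtree has 13 nodes {C, H, J, V, T, G, Z, Q, L, Y, K, F, D}, right has 0 { }.
  Root H: left subtree has 1 node {C}, right has 11 {J, V, T, G, Z, Q, L, Y, K, F, D}.
    Root J: left subtree has 0 nodes { }, right has 10 {V, T, G, Z, Q, L, Y, K, F, D}.
      Root F: left subtree has 8 nodes {V, T, G, Z, Q, L, Y, K}, right has 1 {D}.
        Root V: left subtree has 0 nodes { }, right has 7 {T, G, Z, Q, L, Y, K}.
          Root Z: left subtree has 2 nodes {T, G}, right has 4 {Q, L, Y, K}.
            Root T: left subtree has 0 nodes { }, right has 1 {G}.
            Root Q: left subtree has 0 nodes { }, right has 3 {L, Y, K}.
              Root Y: left subtree has 1 node {L}, right has 1 {K}.

W H C J F V Z T G Q Y L K D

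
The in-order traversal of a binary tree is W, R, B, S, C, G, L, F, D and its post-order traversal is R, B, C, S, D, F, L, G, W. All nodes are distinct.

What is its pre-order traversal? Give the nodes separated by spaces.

The last element of post-order is the root; it splits in-order into left and right subtrees.
Root W: left subtree has 0 nodes { }, right has 8 {R, B, S, C, G, L, F, D}.
  Root G: left subtree has 4 nodes {R, B, S, C}, right has 3 {L, F, D}.
    Root S: left subtree has 2 nodes {R, B}, right has 1 {C}.
      Root B: left subtree has 1 node {R}, right has 0 { }.
    Root L: left subtree has 0 nodes { }, right has 2 {F, D}.
      Root F: left subtree has 0 nodes { }, right has 1 {D}.

W G S B R C L F D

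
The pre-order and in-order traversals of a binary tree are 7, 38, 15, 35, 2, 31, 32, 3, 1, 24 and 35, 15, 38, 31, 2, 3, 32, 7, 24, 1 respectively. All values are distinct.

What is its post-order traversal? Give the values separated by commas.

The first element of pre-order is the root; it splits in-order into left and right subtrees.
Root 7: left subtree has 7 nodes {35, 15, 38, 31, 2, 3, 32}, right has 2 {24, 1}.
  Root 38: left subtree has 2 nodes {35, 15}, right has 4 {31, 2, 3, 32}.
    Root 15: left subtree has 1 node {35}, right has 0 { }.
    Root 2: left subtree has 1 node {31}, right has 2 {3, 32}.
      Root 32: left subtree has 1 node {3}, right has 0 { }.
  Root 1: left subtree has 1 node {24}, right has 0 { }.

35, 15, 31, 3, 32, 2, 38, 24, 1, 7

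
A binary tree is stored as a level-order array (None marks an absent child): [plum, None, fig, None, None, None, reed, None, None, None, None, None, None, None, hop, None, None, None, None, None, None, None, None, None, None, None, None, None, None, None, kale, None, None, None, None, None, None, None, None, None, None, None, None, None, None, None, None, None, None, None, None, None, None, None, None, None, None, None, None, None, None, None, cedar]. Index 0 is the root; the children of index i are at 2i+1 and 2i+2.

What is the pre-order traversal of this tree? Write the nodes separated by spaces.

plum fig reed hop kale cedar

Pre-order visits the node, then its left subtree, then its right subtree.
Visit plum.
At plum: no left child.
At plum: go right to fig.
  Visit fig.
  At fig: no left child.
  At fig: go right to reed.
    Visit reed.
    At reed: no left child.
    At reed: go right to hop.
      Visit hop.
      At hop: no left child.
      At hop: go right to kale.
        Visit kale.
        At kale: no left child.
        At kale: go right to cedar.
          cedar is a leaf — visit cedar.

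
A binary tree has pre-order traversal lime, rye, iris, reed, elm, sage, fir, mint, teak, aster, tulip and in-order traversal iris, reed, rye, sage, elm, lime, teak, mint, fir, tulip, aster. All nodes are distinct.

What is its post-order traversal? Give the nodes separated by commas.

reed, iris, sage, elm, rye, teak, mint, tulip, aster, fir, lime

The first element of pre-order is the root; it splits in-order into left and right subtrees.
Root lime: left subtree has 5 nodes {iris, reed, rye, sage, elm}, right has 5 {teak, mint, fir, tulip, aster}.
  Root rye: left subtree has 2 nodes {iris, reed}, right has 2 {sage, elm}.
    Root iris: left subtree has 0 nodes { }, right has 1 {reed}.
    Root elm: left subtree has 1 node {sage}, right has 0 { }.
  Root fir: left subtree has 2 nodes {teak, mint}, right has 2 {tulip, aster}.
    Root mint: left subtree has 1 node {teak}, right has 0 { }.
    Root aster: left subtree has 1 node {tulip}, right has 0 { }.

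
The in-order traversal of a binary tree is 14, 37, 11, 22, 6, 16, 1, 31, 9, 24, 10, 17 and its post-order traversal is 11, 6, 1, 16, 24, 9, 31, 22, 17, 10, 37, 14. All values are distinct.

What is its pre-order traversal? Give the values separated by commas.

The last element of post-order is the root; it splits in-order into left and right subtrees.
Root 14: left subtree has 0 nodes { }, right has 11 {37, 11, 22, 6, 16, 1, 31, 9, 24, 10, 17}.
  Root 37: left subtree has 0 nodes { }, right has 10 {11, 22, 6, 16, 1, 31, 9, 24, 10, 17}.
    Root 10: left subtree has 8 nodes {11, 22, 6, 16, 1, 31, 9, 24}, right has 1 {17}.
      Root 22: left subtree has 1 node {11}, right has 6 {6, 16, 1, 31, 9, 24}.
        Root 31: left subtree has 3 nodes {6, 16, 1}, right has 2 {9, 24}.
          Root 16: left subtree has 1 node {6}, right has 1 {1}.
          Root 9: left subtree has 0 nodes { }, right has 1 {24}.

14, 37, 10, 22, 11, 31, 16, 6, 1, 9, 24, 17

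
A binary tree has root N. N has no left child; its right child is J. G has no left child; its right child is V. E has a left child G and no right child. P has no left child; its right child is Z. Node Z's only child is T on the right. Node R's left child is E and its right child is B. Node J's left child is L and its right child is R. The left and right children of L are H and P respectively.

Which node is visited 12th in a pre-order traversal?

Pre-order visits the node, then its left subtree, then its right subtree.
Visit N.
At N: no left child.
At N: go right to J.
  Visit J.
  At J: go left to L.
    Visit L.
    At L: go left to H.
      H is a leaf — visit H.
    At L: go right to P.
      Visit P.
      At P: no left child.
      At P: go right to Z.
        Visit Z.
        At Z: no left child.
        At Z: go right to T.
          T is a leaf — visit T.
  At J: go right to R.
    Visit R.
    At R: go left to E.
      Visit E.
      At E: go left to G.
        Visit G.
        At G: no left child.
        At G: go right to V.
          V is a leaf — visit V.
      At E: no right child.
    At R: go right to B.
      B is a leaf — visit B.
Full pre-order sequence: N, J, L, H, P, Z, T, R, E, G, V, B.

B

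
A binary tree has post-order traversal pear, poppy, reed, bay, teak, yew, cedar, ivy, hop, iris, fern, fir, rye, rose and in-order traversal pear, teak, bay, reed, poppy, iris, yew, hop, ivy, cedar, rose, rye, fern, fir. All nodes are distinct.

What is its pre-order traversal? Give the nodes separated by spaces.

The last element of post-order is the root; it splits in-order into left and right subtrees.
Root rose: left subtree has 10 nodes {pear, teak, bay, reed, poppy, iris, yew, hop, ivy, cedar}, right has 3 {rye, fern, fir}.
  Root iris: left subtree has 5 nodes {pear, teak, bay, reed, poppy}, right has 4 {yew, hop, ivy, cedar}.
    Root teak: left subtree has 1 node {pear}, right has 3 {bay, reed, poppy}.
      Root bay: left subtree has 0 nodes { }, right has 2 {reed, poppy}.
        Root reed: left subtree has 0 nodes { }, right has 1 {poppy}.
    Root hop: left subtree has 1 node {yew}, right has 2 {ivy, cedar}.
      Root ivy: left subtree has 0 nodes { }, right has 1 {cedar}.
  Root rye: left subtree has 0 nodes { }, right has 2 {fern, fir}.
    Root fir: left subtree has 1 node {fern}, right has 0 { }.

rose iris teak pear bay reed poppy hop yew ivy cedar rye fir fern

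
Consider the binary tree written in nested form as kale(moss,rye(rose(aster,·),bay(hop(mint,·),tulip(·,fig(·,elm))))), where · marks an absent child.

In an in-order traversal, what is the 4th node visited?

rose

In-order visits the left subtree, then the node, then the right subtree.
At kale: go left to moss.
  moss is a leaf — visit moss.
Visit kale.
At kale: go right to rye.
  At rye: go left to rose.
    At rose: go left to aster.
      aster is a leaf — visit aster.
    Visit rose.
    At rose: no right child.
  Visit rye.
  At rye: go right to bay.
    At bay: go left to hop.
      At hop: go left to mint.
        mint is a leaf — visit mint.
      Visit hop.
      At hop: no right child.
    Visit bay.
    At bay: go right to tulip.
      At tulip: no left child.
      Visit tulip.
      At tulip: go right to fig.
        At fig: no left child.
        Visit fig.
        At fig: go right to elm.
          elm is a leaf — visit elm.
Full in-order sequence: moss, kale, aster, rose, rye, mint, hop, bay, tulip, fig, elm.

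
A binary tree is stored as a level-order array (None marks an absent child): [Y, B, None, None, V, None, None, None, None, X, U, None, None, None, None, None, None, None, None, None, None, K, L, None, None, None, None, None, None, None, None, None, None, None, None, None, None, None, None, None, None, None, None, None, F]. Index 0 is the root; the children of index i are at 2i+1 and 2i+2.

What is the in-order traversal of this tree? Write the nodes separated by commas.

In-order visits the left subtree, then the node, then the right subtree.
At Y: go left to B.
  At B: no left child.
  Visit B.
  At B: go right to V.
    At V: go left to X.
      X is a leaf — visit X.
    Visit V.
    At V: go right to U.
      At U: go left to K.
        At K: no left child.
        Visit K.
        At K: go right to F.
          F is a leaf — visit F.
      Visit U.
      At U: go right to L.
        L is a leaf — visit L.
Visit Y.
At Y: no right child.

B, X, V, K, F, U, L, Y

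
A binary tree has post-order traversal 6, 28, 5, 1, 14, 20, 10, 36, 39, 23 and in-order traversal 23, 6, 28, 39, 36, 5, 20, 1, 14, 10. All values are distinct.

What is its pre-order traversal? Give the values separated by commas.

23, 39, 28, 6, 36, 10, 20, 5, 14, 1

The last element of post-order is the root; it splits in-order into left and right subtrees.
Root 23: left subtree has 0 nodes { }, right has 9 {6, 28, 39, 36, 5, 20, 1, 14, 10}.
  Root 39: left subtree has 2 nodes {6, 28}, right has 6 {36, 5, 20, 1, 14, 10}.
    Root 28: left subtree has 1 node {6}, right has 0 { }.
    Root 36: left subtree has 0 nodes { }, right has 5 {5, 20, 1, 14, 10}.
      Root 10: left subtree has 4 nodes {5, 20, 1, 14}, right has 0 { }.
        Root 20: left subtree has 1 node {5}, right has 2 {1, 14}.
          Root 14: left subtree has 1 node {1}, right has 0 { }.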